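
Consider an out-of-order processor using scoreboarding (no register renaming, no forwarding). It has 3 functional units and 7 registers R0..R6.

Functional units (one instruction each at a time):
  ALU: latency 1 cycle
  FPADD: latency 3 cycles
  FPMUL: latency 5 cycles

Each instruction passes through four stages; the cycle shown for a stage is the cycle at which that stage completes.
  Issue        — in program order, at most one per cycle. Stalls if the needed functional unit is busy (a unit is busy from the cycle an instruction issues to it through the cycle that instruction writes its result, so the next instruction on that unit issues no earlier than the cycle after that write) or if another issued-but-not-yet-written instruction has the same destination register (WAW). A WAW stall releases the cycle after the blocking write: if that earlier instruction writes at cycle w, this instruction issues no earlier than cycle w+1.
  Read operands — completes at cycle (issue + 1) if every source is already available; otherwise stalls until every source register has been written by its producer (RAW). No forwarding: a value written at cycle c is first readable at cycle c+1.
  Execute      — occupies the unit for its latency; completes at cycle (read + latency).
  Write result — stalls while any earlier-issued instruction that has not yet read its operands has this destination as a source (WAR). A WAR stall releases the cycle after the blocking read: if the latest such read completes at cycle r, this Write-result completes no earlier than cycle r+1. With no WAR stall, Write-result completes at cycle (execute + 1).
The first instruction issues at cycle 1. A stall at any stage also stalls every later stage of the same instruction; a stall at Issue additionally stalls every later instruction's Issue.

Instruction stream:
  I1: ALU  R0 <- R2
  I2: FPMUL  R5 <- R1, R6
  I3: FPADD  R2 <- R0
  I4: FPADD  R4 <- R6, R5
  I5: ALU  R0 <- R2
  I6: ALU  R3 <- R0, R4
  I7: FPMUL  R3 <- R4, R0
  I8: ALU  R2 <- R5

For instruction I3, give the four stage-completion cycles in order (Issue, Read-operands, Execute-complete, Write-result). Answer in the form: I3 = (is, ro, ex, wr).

I1 -> (1, 2, 3, 4)
I2 -> (2, 3, 8, 9)
I3 -> (3, 5, 8, 9)  // RAW R0: wait I1 write@4
I4 -> (10, 11, 14, 15)  // struct: FPADD busy until I3 writes@9
I5 -> (11, 12, 13, 14)
I6 -> (15, 16, 17, 18)  // struct: ALU busy until I5 writes@14
I7 -> (19, 20, 25, 26)  // WAW R3: wait I6 write@18
I8 -> (20, 21, 22, 23)

I3 = (3, 5, 8, 9)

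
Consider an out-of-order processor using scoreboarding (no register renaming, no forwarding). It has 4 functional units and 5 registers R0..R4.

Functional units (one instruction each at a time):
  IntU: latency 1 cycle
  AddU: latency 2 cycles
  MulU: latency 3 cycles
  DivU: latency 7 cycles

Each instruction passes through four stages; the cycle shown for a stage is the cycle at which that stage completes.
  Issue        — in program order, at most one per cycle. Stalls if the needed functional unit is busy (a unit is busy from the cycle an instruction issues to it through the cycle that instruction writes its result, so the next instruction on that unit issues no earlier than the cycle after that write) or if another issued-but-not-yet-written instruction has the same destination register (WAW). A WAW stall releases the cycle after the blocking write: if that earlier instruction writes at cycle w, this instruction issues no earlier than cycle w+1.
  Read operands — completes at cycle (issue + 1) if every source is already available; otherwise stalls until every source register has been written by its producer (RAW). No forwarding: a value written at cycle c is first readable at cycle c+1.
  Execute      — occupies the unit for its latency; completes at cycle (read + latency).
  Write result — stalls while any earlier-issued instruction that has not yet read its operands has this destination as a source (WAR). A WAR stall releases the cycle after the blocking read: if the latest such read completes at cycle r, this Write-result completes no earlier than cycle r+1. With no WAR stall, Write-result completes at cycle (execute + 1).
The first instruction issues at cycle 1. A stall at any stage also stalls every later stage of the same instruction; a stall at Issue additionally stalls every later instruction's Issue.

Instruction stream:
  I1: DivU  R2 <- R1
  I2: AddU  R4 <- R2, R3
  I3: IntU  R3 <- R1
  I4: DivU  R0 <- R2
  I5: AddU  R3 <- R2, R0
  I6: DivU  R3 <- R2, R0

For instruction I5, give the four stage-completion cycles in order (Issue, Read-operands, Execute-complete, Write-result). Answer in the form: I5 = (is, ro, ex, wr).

I5 = (15, 21, 23, 24)

[I1] 1/2/9/10
[I2] 2/11/13/14  (RAW R2: wait I1 write@10)
[I3] 3/4/5/12  (WAR R3: wait I2 read@11)
[I4] 11/12/19/20  (struct: DivU busy until I1 writes@10)
[I5] 15/21/23/24  (struct: AddU busy until I2 writes@14; RAW R0: wait I4 write@20)
[I6] 25/26/33/34  (WAW R3: wait I5 write@24)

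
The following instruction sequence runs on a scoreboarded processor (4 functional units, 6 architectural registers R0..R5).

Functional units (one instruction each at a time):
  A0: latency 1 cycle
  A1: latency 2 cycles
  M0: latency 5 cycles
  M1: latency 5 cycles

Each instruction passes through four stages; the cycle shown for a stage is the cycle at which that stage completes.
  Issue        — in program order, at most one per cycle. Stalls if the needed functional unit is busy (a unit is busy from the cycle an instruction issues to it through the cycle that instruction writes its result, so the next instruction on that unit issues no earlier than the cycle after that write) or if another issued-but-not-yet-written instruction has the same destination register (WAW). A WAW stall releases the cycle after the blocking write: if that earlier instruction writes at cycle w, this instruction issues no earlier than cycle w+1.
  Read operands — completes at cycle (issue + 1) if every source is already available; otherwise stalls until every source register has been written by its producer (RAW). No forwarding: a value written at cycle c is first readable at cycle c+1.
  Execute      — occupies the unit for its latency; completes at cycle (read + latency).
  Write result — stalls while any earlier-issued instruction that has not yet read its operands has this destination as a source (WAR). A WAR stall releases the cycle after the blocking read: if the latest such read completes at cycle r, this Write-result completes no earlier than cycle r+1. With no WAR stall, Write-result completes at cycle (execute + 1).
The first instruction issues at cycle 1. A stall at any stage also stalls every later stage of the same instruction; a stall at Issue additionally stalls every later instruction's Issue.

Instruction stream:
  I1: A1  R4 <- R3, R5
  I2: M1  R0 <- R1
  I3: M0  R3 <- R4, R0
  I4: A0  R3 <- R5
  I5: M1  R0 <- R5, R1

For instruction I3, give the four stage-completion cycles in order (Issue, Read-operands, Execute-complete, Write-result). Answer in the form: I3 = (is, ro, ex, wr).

I1  is:1  ro:2  ex:4  wr:5
I2  is:2  ro:3  ex:8  wr:9
I3  is:3  ro:10  ex:15  wr:16  — RAW R0: wait I2 write@9
I4  is:17  ro:18  ex:19  wr:20  — WAW R3: wait I3 write@16
I5  is:18  ro:19  ex:24  wr:25

I3 = (3, 10, 15, 16)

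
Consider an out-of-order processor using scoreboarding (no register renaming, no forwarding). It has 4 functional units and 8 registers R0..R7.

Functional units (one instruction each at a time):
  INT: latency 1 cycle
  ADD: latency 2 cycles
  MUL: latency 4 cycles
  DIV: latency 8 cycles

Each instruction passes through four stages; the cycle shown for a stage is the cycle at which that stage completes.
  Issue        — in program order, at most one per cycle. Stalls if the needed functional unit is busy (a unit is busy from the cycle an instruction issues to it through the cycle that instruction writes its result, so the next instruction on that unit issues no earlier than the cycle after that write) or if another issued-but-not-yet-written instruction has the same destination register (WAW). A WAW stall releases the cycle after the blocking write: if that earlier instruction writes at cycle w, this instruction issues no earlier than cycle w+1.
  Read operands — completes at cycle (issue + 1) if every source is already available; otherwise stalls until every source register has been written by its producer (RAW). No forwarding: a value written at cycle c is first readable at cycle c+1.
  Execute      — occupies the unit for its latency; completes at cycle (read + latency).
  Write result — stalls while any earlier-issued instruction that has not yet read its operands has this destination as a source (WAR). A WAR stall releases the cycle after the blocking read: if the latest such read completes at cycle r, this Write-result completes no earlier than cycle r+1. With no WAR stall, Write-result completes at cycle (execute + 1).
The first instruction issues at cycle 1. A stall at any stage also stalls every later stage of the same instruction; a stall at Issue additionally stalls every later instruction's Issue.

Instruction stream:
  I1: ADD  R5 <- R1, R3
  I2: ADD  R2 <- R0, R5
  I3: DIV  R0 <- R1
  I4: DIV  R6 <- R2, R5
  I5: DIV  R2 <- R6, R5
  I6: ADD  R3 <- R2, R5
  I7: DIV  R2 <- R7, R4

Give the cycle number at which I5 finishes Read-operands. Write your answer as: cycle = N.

t=1  I1 issues→ADD
t=2  I1 reads
t=4  I1 exec-done
t=5  I1 writes R5
t=6  I2 issues→ADD
t=7  I2 reads | I3 issues→DIV
t=8  I3 reads
t=9  I2 exec-done
t=10  I2 writes R2
t=16  I3 exec-done
t=17  I3 writes R0
t=18  I4 issues→DIV
t=19  I4 reads
t=27  I4 exec-done
t=28  I4 writes R6
t=29  I5 issues→DIV
t=30  I5 reads | I6 issues→ADD
t=38  I5 exec-done
t=39  I5 writes R2
t=40  I6 reads | I7 issues→DIV
t=41  I7 reads
t=42  I6 exec-done
t=43  I6 writes R3
t=49  I7 exec-done
t=50  I7 writes R2

cycle = 30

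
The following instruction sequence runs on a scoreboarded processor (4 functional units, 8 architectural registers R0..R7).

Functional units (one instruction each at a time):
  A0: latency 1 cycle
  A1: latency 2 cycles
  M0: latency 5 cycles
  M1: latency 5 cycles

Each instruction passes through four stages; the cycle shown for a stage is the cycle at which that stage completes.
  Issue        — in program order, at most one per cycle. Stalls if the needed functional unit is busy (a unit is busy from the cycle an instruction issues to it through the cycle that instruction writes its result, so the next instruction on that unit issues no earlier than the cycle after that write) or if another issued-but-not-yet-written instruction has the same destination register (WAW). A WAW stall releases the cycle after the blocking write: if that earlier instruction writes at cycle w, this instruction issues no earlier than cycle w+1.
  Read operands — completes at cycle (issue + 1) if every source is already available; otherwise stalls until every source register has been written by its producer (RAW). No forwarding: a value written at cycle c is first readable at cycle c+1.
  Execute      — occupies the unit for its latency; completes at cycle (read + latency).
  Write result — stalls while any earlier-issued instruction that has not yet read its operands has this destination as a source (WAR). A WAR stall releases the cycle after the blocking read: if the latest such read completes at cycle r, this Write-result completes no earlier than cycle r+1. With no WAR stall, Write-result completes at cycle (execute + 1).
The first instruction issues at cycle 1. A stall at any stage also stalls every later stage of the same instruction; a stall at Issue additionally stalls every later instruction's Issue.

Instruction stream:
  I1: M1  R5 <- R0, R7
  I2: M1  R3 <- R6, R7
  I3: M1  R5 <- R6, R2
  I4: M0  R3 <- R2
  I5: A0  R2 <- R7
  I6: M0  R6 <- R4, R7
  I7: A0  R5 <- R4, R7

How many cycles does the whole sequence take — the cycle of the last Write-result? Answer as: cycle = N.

cycle = 33

[1] I1 issues→M1
[2] I1 reads
[7] I1 exec-done
[8] I1 writes R5
[9] I2 issues→M1
[10] I2 reads
[15] I2 exec-done
[16] I2 writes R3
[17] I3 issues→M1
[18] I3 reads · I4 issues→M0
[19] I4 reads · I5 issues→A0
[20] I5 reads
[21] I5 exec-done
[22] I5 writes R2
[23] I3 exec-done
[24] I3 writes R5 · I4 exec-done
[25] I4 writes R3
[26] I6 issues→M0
[27] I6 reads · I7 issues→A0
[28] I7 reads
[29] I7 exec-done
[30] I7 writes R5
[32] I6 exec-done
[33] I6 writes R6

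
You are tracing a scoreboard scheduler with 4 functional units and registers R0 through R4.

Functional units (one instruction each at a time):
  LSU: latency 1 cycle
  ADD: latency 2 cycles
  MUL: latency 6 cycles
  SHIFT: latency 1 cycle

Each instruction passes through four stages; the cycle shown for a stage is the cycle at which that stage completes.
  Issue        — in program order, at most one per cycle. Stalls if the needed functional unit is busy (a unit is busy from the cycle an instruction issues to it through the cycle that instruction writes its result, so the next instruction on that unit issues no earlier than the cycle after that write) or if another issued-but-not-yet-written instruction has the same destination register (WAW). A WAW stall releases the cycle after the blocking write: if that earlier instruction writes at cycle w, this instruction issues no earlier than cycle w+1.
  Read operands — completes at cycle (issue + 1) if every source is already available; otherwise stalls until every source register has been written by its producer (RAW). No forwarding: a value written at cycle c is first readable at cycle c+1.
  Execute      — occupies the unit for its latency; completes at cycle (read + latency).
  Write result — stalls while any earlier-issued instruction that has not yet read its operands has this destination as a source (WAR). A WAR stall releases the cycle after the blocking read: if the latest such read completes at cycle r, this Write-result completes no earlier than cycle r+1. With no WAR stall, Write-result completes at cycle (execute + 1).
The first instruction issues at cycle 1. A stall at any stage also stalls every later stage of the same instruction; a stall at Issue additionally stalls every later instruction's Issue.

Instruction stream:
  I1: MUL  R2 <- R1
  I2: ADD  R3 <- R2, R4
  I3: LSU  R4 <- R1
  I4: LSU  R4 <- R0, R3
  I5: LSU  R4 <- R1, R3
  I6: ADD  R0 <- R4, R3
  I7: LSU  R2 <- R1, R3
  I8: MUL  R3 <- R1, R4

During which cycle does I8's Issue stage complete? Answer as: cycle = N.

cycle 1: issue I1 (MUL)
cycle 2: I1 read-ops, issue I2 (ADD)
cycle 3: issue I3 (LSU)
cycle 4: I3 read-ops
cycle 5: I3 finished on LSU
cycle 8: I1 finished on MUL
cycle 9: I1→R2
cycle 10: I2 read-ops
cycle 11: I3→R4
cycle 12: I2 finished on ADD, issue I4 (LSU)
cycle 13: I2→R3
cycle 14: I4 read-ops
cycle 15: I4 finished on LSU
cycle 16: I4→R4
cycle 17: issue I5 (LSU)
cycle 18: I5 read-ops, issue I6 (ADD)
cycle 19: I5 finished on LSU
cycle 20: I5→R4
cycle 21: I6 read-ops, issue I7 (LSU)
cycle 22: I7 read-ops, issue I8 (MUL)
cycle 23: I6 finished on ADD, I7 finished on LSU, I8 read-ops
cycle 24: I6→R0, I7→R2
cycle 29: I8 finished on MUL
cycle 30: I8→R3

cycle = 22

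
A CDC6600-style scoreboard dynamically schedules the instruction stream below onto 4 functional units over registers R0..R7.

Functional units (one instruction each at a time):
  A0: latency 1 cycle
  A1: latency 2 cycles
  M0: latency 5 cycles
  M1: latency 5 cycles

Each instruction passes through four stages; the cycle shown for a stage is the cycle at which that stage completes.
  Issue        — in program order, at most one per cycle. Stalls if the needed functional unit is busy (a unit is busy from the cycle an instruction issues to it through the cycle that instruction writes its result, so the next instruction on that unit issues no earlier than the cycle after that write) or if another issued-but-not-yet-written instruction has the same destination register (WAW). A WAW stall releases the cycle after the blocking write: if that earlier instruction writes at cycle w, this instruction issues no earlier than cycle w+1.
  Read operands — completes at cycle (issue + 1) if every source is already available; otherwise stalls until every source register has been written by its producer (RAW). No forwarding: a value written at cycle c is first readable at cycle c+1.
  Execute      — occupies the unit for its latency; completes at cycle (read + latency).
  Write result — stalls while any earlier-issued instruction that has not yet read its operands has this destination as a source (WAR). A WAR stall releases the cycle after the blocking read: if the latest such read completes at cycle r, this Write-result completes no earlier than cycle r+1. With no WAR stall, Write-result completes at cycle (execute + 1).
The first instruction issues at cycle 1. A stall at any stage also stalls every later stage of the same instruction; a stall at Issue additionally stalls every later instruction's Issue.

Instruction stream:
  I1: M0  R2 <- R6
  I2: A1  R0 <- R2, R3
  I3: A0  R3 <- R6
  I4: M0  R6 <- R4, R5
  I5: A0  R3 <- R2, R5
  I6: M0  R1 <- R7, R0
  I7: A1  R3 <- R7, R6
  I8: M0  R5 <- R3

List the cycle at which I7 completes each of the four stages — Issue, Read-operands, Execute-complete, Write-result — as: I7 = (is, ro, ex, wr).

I7 = (18, 19, 21, 22)

[I1] 1/2/7/8
[I2] 2/9/11/12  (RAW R2: wait I1 write@8)
[I3] 3/4/5/10  (WAR R3: wait I2 read@9)
[I4] 9/10/15/16  (struct: M0 busy until I1 writes@8)
[I5] 11/12/13/14  (struct: A0 busy until I3 writes@10)
[I6] 17/18/23/24  (struct: M0 busy until I4 writes@16)
[I7] 18/19/21/22
[I8] 25/26/31/32  (struct: M0 busy until I6 writes@24)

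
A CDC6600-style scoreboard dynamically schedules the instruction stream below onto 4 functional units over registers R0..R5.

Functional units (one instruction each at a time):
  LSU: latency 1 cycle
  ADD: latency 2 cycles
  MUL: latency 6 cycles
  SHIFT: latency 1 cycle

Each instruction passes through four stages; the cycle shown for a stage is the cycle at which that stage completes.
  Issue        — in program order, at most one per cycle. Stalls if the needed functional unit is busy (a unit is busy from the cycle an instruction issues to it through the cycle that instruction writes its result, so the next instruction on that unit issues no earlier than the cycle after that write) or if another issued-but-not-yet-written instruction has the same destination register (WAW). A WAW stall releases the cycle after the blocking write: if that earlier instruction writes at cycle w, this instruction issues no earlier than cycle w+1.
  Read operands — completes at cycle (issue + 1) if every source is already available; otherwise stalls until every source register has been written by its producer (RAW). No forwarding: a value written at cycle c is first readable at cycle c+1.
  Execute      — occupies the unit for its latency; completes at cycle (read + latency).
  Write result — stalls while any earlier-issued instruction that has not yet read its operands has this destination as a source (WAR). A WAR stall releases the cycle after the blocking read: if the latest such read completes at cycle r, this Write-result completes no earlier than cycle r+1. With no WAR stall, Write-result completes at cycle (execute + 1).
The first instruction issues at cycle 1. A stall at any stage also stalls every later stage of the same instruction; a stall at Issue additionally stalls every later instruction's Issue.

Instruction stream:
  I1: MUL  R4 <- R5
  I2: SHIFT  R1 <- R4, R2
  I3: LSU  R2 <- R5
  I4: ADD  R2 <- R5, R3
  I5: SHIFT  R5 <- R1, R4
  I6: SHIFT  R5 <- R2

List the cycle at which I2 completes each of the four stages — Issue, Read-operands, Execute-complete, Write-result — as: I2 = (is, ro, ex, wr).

  I1 | 1 | 2 | 8 | 9
  I2 | 2 | 10 | 11 | 12   RAW R4: wait I1 write@9
  I3 | 3 | 4 | 5 | 11   WAR R2: wait I2 read@10
  I4 | 12 | 13 | 15 | 16   WAW R2: wait I3 write@11
  I5 | 13 | 14 | 15 | 16
  I6 | 17 | 18 | 19 | 20   struct: SHIFT busy until I5 writes@16

I2 = (2, 10, 11, 12)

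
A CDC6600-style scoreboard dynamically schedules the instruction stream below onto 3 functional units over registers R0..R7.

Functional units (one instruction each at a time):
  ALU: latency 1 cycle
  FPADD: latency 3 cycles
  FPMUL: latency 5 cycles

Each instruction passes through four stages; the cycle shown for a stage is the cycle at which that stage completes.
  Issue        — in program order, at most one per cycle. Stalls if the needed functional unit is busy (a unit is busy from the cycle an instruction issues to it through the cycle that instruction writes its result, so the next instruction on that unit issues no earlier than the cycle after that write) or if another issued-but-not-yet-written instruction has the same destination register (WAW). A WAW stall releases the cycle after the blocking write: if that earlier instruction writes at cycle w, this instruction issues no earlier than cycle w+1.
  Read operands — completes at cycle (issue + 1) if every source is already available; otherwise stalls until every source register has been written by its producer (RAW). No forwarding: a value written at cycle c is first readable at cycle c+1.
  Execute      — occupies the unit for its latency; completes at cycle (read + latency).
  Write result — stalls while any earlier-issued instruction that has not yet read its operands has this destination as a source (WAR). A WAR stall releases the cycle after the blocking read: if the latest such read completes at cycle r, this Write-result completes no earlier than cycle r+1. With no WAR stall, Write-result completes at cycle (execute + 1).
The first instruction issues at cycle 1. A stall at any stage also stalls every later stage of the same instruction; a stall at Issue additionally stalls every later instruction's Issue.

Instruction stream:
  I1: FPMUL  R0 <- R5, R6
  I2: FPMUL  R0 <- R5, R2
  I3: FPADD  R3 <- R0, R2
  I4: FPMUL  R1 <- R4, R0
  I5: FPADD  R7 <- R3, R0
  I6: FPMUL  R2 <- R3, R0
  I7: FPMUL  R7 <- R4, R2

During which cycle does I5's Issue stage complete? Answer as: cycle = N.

cycle 1: I1 issues→FPMUL
cycle 2: I1 reads
cycle 7: I1 exec-done
cycle 8: I1 writes R0
cycle 9: I2 issues→FPMUL
cycle 10: I2 reads, I3 issues→FPADD
cycle 15: I2 exec-done
cycle 16: I2 writes R0
cycle 17: I3 reads, I4 issues→FPMUL
cycle 18: I4 reads
cycle 20: I3 exec-done
cycle 21: I3 writes R3
cycle 22: I5 issues→FPADD
cycle 23: I4 exec-done, I5 reads
cycle 24: I4 writes R1
cycle 25: I6 issues→FPMUL
cycle 26: I5 exec-done, I6 reads
cycle 27: I5 writes R7
cycle 31: I6 exec-done
cycle 32: I6 writes R2
cycle 33: I7 issues→FPMUL
cycle 34: I7 reads
cycle 39: I7 exec-done
cycle 40: I7 writes R7

cycle = 22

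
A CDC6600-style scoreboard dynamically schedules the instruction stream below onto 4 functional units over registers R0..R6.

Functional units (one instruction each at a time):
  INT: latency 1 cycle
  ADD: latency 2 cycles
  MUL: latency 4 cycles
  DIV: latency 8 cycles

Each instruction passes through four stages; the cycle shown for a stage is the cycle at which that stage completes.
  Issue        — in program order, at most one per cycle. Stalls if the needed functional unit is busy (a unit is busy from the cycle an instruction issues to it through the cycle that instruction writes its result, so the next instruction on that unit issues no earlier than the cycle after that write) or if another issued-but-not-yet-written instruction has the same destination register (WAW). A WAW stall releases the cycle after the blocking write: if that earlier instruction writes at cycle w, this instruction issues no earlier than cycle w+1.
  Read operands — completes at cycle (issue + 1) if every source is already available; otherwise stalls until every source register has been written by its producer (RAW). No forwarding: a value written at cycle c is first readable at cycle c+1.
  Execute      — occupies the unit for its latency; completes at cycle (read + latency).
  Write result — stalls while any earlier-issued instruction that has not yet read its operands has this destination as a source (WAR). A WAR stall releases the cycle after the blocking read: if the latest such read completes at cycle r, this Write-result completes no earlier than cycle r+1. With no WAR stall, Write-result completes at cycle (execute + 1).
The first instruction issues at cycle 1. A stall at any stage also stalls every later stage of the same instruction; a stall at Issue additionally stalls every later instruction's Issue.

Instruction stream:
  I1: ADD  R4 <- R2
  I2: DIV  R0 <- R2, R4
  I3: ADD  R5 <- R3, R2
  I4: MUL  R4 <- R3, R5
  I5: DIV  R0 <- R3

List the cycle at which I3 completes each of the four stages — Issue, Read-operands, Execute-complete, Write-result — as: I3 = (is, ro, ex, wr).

c1: I1 dispatched to ADD
c2: I1 operands ready, I2 dispatched to DIV
c4: I1 complete
c5: R4←I1
c6: I2 operands ready, I3 dispatched to ADD
c7: I3 operands ready, I4 dispatched to MUL
c9: I3 complete
c10: R5←I3
c11: I4 operands ready
c14: I2 complete
c15: R0←I2, I4 complete
c16: R4←I4, I5 dispatched to DIV
c17: I5 operands ready
c25: I5 complete
c26: R0←I5

I3 = (6, 7, 9, 10)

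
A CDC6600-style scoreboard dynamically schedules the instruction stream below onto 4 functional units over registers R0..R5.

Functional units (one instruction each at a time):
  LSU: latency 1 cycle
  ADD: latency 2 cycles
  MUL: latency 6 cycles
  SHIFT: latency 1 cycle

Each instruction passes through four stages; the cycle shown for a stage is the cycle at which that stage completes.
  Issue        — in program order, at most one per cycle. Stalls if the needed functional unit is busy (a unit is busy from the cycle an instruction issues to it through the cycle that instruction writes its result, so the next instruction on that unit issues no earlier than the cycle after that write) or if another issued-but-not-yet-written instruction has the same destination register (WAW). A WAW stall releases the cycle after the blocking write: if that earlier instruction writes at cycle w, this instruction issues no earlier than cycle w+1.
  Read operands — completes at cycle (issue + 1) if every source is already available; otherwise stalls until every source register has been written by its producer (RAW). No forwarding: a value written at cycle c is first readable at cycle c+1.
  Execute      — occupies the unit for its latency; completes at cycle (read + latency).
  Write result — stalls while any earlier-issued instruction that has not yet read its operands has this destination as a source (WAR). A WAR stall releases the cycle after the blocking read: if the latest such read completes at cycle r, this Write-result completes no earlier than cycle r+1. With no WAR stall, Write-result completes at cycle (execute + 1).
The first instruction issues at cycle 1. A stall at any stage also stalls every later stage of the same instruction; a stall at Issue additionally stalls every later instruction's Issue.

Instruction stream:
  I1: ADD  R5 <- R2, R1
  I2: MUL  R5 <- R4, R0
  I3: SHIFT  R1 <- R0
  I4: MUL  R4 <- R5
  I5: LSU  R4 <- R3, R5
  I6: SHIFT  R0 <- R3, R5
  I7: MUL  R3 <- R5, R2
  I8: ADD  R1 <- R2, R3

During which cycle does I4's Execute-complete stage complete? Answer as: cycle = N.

I1  is:1  ro:2  ex:4  wr:5
I2  is:6  ro:7  ex:13  wr:14  — WAW R5: wait I1 write@5
I3  is:7  ro:8  ex:9  wr:10
I4  is:15  ro:16  ex:22  wr:23  — struct: MUL busy until I2 writes@14
I5  is:24  ro:25  ex:26  wr:27  — WAW R4: wait I4 write@23
I6  is:25  ro:26  ex:27  wr:28
I7  is:26  ro:27  ex:33  wr:34
I8  is:27  ro:35  ex:37  wr:38  — RAW R3: wait I7 write@34

cycle = 22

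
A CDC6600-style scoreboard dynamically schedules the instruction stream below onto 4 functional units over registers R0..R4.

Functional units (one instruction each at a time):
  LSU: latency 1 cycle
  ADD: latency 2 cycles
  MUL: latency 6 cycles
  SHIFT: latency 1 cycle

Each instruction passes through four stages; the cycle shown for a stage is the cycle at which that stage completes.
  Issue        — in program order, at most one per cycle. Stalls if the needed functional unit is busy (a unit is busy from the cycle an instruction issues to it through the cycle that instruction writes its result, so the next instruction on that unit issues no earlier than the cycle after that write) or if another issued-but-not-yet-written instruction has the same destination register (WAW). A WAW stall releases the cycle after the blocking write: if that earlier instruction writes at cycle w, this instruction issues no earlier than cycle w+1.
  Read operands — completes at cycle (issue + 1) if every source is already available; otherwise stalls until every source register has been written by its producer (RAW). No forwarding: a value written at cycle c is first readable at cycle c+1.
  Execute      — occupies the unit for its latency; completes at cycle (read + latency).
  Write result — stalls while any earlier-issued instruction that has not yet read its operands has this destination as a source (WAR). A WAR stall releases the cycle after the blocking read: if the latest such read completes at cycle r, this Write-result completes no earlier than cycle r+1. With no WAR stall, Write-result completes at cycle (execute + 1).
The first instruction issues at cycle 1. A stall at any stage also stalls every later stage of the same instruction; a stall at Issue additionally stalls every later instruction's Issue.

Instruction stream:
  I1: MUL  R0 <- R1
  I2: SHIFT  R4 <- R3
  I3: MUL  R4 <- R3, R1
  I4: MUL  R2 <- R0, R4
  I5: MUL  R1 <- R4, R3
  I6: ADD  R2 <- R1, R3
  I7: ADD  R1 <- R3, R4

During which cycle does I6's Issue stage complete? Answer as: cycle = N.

cycle = 29

I1  is:1  ro:2  ex:8  wr:9
I2  is:2  ro:3  ex:4  wr:5
I3  is:10  ro:11  ex:17  wr:18  — struct: MUL busy until I1 writes@9
I4  is:19  ro:20  ex:26  wr:27  — struct: MUL busy until I3 writes@18
I5  is:28  ro:29  ex:35  wr:36  — struct: MUL busy until I4 writes@27
I6  is:29  ro:37  ex:39  wr:40  — RAW R1: wait I5 write@36
I7  is:41  ro:42  ex:44  wr:45  — struct: ADD busy until I6 writes@40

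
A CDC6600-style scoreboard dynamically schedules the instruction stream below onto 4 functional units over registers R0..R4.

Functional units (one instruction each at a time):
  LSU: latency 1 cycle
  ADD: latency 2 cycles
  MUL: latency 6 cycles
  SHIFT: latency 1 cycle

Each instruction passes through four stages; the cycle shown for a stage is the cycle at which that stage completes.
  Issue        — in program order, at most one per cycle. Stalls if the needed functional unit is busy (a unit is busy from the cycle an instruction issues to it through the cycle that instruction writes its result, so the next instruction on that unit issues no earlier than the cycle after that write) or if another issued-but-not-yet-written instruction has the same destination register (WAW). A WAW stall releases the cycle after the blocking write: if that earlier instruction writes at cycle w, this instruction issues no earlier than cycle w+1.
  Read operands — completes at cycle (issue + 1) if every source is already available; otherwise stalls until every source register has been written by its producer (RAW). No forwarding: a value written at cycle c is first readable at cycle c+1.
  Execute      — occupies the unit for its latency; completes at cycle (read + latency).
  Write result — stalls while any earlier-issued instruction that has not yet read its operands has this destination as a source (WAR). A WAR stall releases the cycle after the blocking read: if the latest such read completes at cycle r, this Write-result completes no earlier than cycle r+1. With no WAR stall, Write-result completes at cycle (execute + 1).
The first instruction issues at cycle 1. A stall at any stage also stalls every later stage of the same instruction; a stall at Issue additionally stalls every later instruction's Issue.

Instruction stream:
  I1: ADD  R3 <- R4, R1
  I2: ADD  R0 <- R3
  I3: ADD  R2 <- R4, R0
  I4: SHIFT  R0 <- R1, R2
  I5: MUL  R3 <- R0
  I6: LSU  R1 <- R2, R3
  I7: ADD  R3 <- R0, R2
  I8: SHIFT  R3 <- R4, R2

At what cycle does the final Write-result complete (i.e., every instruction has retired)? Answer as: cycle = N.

cycle = 35

[1] I1→ADD
[2] I1 RO
[4] I1 EX
[5] I1 WR R3
[6] I2→ADD
[7] I2 RO
[9] I2 EX
[10] I2 WR R0
[11] I3→ADD
[12] I3 RO | I4→SHIFT
[13] I5→MUL
[14] I3 EX | I6→LSU
[15] I3 WR R2
[16] I4 RO
[17] I4 EX
[18] I4 WR R0
[19] I5 RO
[25] I5 EX
[26] I5 WR R3
[27] I6 RO | I7→ADD
[28] I6 EX | I7 RO
[29] I6 WR R1
[30] I7 EX
[31] I7 WR R3
[32] I8→SHIFT
[33] I8 RO
[34] I8 EX
[35] I8 WR R3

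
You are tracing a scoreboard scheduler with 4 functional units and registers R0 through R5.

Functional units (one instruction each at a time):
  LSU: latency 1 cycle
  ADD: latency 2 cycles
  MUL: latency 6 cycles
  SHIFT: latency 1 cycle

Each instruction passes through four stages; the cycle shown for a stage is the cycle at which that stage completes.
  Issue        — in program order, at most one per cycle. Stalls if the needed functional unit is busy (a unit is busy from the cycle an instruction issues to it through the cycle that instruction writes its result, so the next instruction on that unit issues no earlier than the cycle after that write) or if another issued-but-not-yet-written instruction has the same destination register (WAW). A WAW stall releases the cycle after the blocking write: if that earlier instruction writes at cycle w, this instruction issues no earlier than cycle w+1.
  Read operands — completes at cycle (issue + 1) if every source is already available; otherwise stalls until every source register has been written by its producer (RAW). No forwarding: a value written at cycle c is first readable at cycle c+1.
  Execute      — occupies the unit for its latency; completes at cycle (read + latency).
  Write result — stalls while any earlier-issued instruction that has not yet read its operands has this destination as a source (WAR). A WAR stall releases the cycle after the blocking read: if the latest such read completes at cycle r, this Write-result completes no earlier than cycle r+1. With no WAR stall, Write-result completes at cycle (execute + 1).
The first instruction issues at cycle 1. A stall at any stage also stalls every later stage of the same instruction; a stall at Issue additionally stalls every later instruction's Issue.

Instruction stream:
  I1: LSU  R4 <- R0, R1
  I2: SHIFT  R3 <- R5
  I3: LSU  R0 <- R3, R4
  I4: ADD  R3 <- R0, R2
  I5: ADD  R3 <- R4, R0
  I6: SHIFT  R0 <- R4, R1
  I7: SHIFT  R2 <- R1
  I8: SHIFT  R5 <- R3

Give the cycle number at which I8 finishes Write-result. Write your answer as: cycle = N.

I1  is:1  ro:2  ex:3  wr:4
I2  is:2  ro:3  ex:4  wr:5
I3  is:5  ro:6  ex:7  wr:8  — struct: LSU busy until I1 writes@4
I4  is:6  ro:9  ex:11  wr:12  — RAW R0: wait I3 write@8
I5  is:13  ro:14  ex:16  wr:17  — struct: ADD busy until I4 writes@12
I6  is:14  ro:15  ex:16  wr:17
I7  is:18  ro:19  ex:20  wr:21  — struct: SHIFT busy until I6 writes@17
I8  is:22  ro:23  ex:24  wr:25  — struct: SHIFT busy until I7 writes@21

cycle = 25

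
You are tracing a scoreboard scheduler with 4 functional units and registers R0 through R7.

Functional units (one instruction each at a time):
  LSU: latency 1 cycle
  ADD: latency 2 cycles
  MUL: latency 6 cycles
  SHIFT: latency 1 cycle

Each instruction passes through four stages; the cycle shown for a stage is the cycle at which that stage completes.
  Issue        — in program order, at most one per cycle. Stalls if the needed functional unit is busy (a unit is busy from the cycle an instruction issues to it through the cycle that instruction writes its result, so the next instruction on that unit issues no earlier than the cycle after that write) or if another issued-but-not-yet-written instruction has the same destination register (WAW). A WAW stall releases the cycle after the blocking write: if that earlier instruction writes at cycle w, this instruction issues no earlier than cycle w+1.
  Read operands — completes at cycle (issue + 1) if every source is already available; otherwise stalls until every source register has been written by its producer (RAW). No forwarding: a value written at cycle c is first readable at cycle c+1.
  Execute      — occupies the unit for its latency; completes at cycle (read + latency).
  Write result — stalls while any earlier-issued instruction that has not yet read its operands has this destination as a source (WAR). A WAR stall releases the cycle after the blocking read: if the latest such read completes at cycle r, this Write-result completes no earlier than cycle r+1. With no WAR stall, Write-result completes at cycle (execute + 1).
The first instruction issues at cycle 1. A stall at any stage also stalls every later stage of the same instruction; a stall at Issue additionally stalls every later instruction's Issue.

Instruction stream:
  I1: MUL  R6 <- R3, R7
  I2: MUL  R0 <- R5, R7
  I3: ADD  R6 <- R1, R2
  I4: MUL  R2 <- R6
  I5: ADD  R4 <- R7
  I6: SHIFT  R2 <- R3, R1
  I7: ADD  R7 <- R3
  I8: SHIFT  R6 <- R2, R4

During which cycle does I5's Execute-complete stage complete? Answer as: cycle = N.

cycle = 23

c1: issue I1 (MUL)
c2: I1 read-ops
c8: I1 finished on MUL
c9: I1→R6
c10: issue I2 (MUL)
c11: I2 read-ops; issue I3 (ADD)
c12: I3 read-ops
c14: I3 finished on ADD
c15: I3→R6
c17: I2 finished on MUL
c18: I2→R0
c19: issue I4 (MUL)
c20: I4 read-ops; issue I5 (ADD)
c21: I5 read-ops
c23: I5 finished on ADD
c24: I5→R4
c26: I4 finished on MUL
c27: I4→R2
c28: issue I6 (SHIFT)
c29: I6 read-ops; issue I7 (ADD)
c30: I6 finished on SHIFT; I7 read-ops
c31: I6→R2
c32: I7 finished on ADD; issue I8 (SHIFT)
c33: I7→R7; I8 read-ops
c34: I8 finished on SHIFT
c35: I8→R6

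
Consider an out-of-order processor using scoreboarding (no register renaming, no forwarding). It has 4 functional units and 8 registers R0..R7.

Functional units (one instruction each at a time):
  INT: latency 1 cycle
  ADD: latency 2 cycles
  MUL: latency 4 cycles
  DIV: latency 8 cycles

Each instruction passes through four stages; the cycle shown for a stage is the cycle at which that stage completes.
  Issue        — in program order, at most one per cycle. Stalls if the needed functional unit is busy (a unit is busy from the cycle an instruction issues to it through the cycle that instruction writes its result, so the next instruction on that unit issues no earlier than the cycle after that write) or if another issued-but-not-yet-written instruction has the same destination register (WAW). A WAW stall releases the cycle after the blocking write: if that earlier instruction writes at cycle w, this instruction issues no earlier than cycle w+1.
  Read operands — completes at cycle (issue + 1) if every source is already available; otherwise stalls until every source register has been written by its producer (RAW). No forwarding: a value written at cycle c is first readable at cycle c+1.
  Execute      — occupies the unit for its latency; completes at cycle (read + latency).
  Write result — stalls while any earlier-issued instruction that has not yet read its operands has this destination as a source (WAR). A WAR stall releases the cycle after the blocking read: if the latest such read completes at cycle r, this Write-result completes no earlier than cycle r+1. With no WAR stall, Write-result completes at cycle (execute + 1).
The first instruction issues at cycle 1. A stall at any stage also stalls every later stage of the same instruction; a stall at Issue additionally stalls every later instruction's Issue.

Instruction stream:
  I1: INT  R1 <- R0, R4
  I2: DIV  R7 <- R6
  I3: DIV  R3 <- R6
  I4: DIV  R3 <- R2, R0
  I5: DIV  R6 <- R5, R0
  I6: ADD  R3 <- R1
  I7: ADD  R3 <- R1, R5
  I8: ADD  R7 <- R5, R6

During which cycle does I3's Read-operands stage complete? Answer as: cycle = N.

t=1  I1 issues→INT
t=2  I1 reads; I2 issues→DIV
t=3  I1 exec-done; I2 reads
t=4  I1 writes R1
t=11  I2 exec-done
t=12  I2 writes R7
t=13  I3 issues→DIV
t=14  I3 reads
t=22  I3 exec-done
t=23  I3 writes R3
t=24  I4 issues→DIV
t=25  I4 reads
t=33  I4 exec-done
t=34  I4 writes R3
t=35  I5 issues→DIV
t=36  I5 reads; I6 issues→ADD
t=37  I6 reads
t=39  I6 exec-done
t=40  I6 writes R3
t=41  I7 issues→ADD
t=42  I7 reads
t=44  I5 exec-done; I7 exec-done
t=45  I5 writes R6; I7 writes R3
t=46  I8 issues→ADD
t=47  I8 reads
t=49  I8 exec-done
t=50  I8 writes R7

cycle = 14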